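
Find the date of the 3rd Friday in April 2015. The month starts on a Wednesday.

April 2015 begins on a Wednesday, so the first Friday is April 3 (2 days later).
The 3rd Friday is 2 weeks later: 3 + 14 = 17.

17 April 2015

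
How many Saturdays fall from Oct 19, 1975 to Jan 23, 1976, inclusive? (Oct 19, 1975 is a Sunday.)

Oct 19, 1975 is a Sunday; the first Saturday on or after it is Oct 25, 1975 (6 days later).
From Oct 25, 1975 to Jan 23, 1976: 6 + 30 + 31 + 23 = 90 days (rest of Oct, Nov, Dec, Jan).
90 ÷ 7 = 12 full weeks with remainder 6, so 12 more Saturdays after the first → 13.

13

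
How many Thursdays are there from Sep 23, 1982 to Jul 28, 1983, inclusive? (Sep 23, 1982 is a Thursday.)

Sep 23, 1982 is a Thursday; the first Thursday on or after it is Sep 23, 1982.
From Sep 23, 1982 to Jul 28, 1983: 7 + 31 + 30 + 31 + 31 + 28 + 31 + 30 + 31 + 30 + 28 = 308 days (rest of Sep, Oct, Nov, Dec, Jan, Feb, Mar, Apr, May, Jun, Jul).
308 ÷ 7 = 44 full weeks with remainder 0, so 44 more Thursdays after the first → 45.

45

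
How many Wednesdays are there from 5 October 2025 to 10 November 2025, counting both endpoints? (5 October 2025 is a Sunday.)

5 October 2025 is a Sunday; the first Wednesday on or after it is 8 October 2025 (3 days later).
From 8 October 2025 to 10 November 2025: 23 + 10 = 33 days (rest of October, November).
33 ÷ 7 = 4 full weeks with remainder 5, so 4 more Wednesdays after the first → 5.

5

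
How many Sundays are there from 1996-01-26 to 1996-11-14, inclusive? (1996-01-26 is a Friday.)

1996-01-26 is a Friday; the first Sunday on or after it is 1996-01-28 (2 days later).
From 1996-01-28 to 1996-11-14: 3 + 29 + 31 + 30 + 31 + 30 + 31 + 31 + 30 + 31 + 14 = 291 days (rest of January, February, March, April, May, June, July, August, September, October, November).
291 ÷ 7 = 41 full weeks with remainder 4, so 41 more Sundays after the first → 42.

42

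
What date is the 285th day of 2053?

Oct 12, 2053

Jan has 31 days (285 − 31 = 254 remain).
Feb has 28 days (254 − 28 = 226 remain).
Mar has 31 days (226 − 31 = 195 remain).
Apr has 30 days (195 − 30 = 165 remain).
May has 31 days (165 − 31 = 134 remain).
Jun has 30 days (134 − 30 = 104 remain).
Jul has 31 days (104 − 31 = 73 remain).
Aug has 31 days (73 − 31 = 42 remain).
Sep has 30 days (42 − 30 = 12 remain).
12 into Oct → Oct 12.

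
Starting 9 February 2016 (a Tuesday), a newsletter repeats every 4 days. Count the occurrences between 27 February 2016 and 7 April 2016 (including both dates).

10

Occurrences land 4·i days after 9 February 2016 for i = 0, 1, 2, …
27 February 2016 is 18 days after the start; 18 ÷ 4 = 4 remainder 2; since the remainder is 2, round up to i = 5. First occurrence in the window: #6 on 29 February 2016 (5×4 = 20 days in).
7 April 2016 is 58 days after the start; 58 ÷ 4 = 14 remainder 2. Last occurrence in the window: #15 on 5 April 2016.
Occurrences #6 through #15: 10 in total.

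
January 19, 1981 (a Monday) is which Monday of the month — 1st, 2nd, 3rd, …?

Day 19 falls in week ⌈19/7⌉ of the month.
Days 1–7 hold the 1st Monday, 8–14 the 2nd, 15–21 the 3rd, 22–28 the 4th, 29–31 the 5th.
19 is in the range for the 3rd.

3rd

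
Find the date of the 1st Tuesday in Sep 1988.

Sep 6, 1988

The first Tuesday of Sep 1988 is Sep 6.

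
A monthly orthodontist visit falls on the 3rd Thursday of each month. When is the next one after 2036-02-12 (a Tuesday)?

2036-02-21

February 2036 starts on a Friday; its first Thursday is the 7th, so the 3rd Thursday is the 21st — 2036-02-21.
2036-02-21 is after 2036-02-12, so that is the next one.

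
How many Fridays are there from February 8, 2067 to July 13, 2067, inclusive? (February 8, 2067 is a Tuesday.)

February 8, 2067 is a Tuesday; the first Friday on or after it is February 11, 2067 (3 days later).
From February 11, 2067 to July 13, 2067: 17 + 31 + 30 + 31 + 30 + 13 = 152 days (rest of February, March, April, May, June, July).
152 ÷ 7 = 21 full weeks with remainder 5, so 21 more Fridays after the first → 22.

22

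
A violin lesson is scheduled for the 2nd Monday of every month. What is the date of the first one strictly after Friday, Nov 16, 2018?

Dec 10, 2018

Nov 2018 starts on a Thursday; its first Monday is the 5th, so the 2nd Monday is the 12th — Nov 12, 2018.
That is not after Nov 16, 2018, so look at Dec 2018.
Dec 2018 starts on a Saturday; its first Monday is the 3rd, so the 2nd Monday is the 10th — Dec 10, 2018.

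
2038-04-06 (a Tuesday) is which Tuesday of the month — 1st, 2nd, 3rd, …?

1st

Day 6 falls in week ⌈6/7⌉ of the month.
Days 1–7 hold the 1st Tuesday, 8–14 the 2nd, 15–21 the 3rd, 22–28 the 4th, 29–31 the 5th.
6 is in the range for the 1st.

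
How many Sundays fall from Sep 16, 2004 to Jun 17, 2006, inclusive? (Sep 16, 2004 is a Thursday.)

Sep 16, 2004 is a Thursday; the first Sunday on or after it is Sep 19, 2004 (3 days later).
From Sep 19, 2004 to Jun 17, 2006: 103 + 365 + 168 = 636 days (rest of 2004, 2005, to Jun 17, 2006 in 2006).
636 ÷ 7 = 90 full weeks with remainder 6, so 90 more Sundays after the first → 91.

91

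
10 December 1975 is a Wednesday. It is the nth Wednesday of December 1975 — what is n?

2nd

Day 10 falls in week ⌈10/7⌉ of the month.
Days 1–7 hold the 1st Wednesday, 8–14 the 2nd, 15–21 the 3rd, 22–28 the 4th, 29–31 the 5th.
10 is in the range for the 2nd.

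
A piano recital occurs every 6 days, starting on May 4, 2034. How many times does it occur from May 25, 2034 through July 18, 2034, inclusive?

Occurrences land 6·i days after May 4, 2034 for i = 0, 1, 2, …
May 25, 2034 is 21 days after the start; 21 ÷ 6 = 3 remainder 3; since the remainder is 3, round up to i = 4. First occurrence in the window: #5 on May 28, 2034 (4×6 = 24 days in).
July 18, 2034 is 75 days after the start; 75 ÷ 6 = 12 remainder 3. Last occurrence in the window: #13 on July 15, 2034.
Occurrences #5 through #13: 9 in total.

9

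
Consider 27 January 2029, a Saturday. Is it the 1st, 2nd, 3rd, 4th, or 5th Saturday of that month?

4th

Day 27 falls in week ⌈27/7⌉ of the month.
Days 1–7 hold the 1st Saturday, 8–14 the 2nd, 15–21 the 3rd, 22–28 the 4th, 29–31 the 5th.
27 is in the range for the 4th.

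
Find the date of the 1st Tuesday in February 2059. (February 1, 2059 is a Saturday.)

4 February 2059

February 2059 begins on a Saturday, so the first Tuesday is February 4 (3 days later).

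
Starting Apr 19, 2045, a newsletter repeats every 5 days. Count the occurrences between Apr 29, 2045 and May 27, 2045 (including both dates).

Occurrences land 5·i days after Apr 19, 2045 for i = 0, 1, 2, …
Apr 29, 2045 is 10 days after the start; 10 ÷ 5 = 2 remainder 0. First occurrence in the window: #3 on Apr 29, 2045 (2×5 = 10 days in).
May 27, 2045 is 38 days after the start; 38 ÷ 5 = 7 remainder 3. Last occurrence in the window: #8 on May 24, 2045.
Occurrences #3 through #8: 6 in total.

6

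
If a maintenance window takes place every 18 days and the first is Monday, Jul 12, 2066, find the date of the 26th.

The 26th occurrence is 25 intervals after the first: 25 × 18 = 450 days after Jul 12, 2066.
Jul has 31 days — 19 days to the end of Jul leaves 431.
From end of Jul to end of 2066 is 153 days (278 left).
Jan has 31 days (247 left).
Feb has 28 days (219 left).
Mar has 31 days (188 left).
Apr has 30 days (158 left).
May has 31 days (127 left).
Jun has 30 days (97 left).
Jul has 31 days (66 left).
Aug has 31 days (35 left).
Sep has 30 days (5 left).
5 days into Oct → Oct 5, 2067.

Oct 5, 2067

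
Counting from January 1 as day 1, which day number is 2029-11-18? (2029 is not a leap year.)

Days in months before November: 31 + 28 + 31 + 30 + 31 + 30 + 31 + 31 + 30 + 31 = 304.
Plus 18 days into November → day 322.

322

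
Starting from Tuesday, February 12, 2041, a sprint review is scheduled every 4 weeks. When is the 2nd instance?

March 12, 2041

The 2nd occurrence is 1 interval after the first: 1 × 28 = 28 days after February 12, 2041.
February has 28 days — 16 days to the end of February leaves 12.
12 days into March → March 12, 2041.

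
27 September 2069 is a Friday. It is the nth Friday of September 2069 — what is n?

Day 27 falls in week ⌈27/7⌉ of the month.
Days 1–7 hold the 1st Friday, 8–14 the 2nd, 15–21 the 3rd, 22–28 the 4th, 29–31 the 5th.
27 is in the range for the 4th.

4th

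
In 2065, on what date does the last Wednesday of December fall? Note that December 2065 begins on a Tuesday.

December 2065 begins on a Tuesday, so the first Wednesday is December 2 (1 day later).
December 2065 has 31 days. Adding weeks: 2, 9, 16, 23, 30 — the last one ≤ 31 is the 30th.

30 December 2065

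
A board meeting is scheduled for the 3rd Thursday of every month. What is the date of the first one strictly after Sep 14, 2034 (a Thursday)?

Sep 2034 starts on a Friday; its first Thursday is the 7th, so the 3rd Thursday is the 21st — Sep 21, 2034.
Sep 21, 2034 is after Sep 14, 2034, so that is the next one.

Sep 21, 2034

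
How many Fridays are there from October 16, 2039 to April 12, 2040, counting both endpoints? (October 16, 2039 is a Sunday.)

October 16, 2039 is a Sunday; the first Friday on or after it is October 21, 2039 (5 days later).
From October 21, 2039 to April 12, 2040: 10 + 30 + 31 + 31 + 29 + 31 + 12 = 174 days (rest of October, November, December, January, February, March, April).
174 ÷ 7 = 24 full weeks with remainder 6, so 24 more Fridays after the first → 25.

25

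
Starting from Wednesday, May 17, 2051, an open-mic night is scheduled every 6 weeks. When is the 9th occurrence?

The 9th occurrence is 8 intervals after the first: 8 × 42 = 336 days after May 17, 2051.
May has 31 days — 14 days to the end of May leaves 322.
Jun has 30 days (292 left).
Jul has 31 days (261 left).
Aug has 31 days (230 left).
Sep has 30 days (200 left).
Oct has 31 days (169 left).
Nov has 30 days (139 left).
Dec has 31 days (108 left).
Jan has 31 days (77 left).
Feb has 29 days (48 left).
Mar has 31 days (17 left).
17 days into Apr → Apr 17, 2052.

Apr 17, 2052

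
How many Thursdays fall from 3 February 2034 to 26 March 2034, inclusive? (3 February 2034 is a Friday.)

3 February 2034 is a Friday; the first Thursday on or after it is 9 February 2034 (6 days later).
From 9 February 2034 to 26 March 2034: 19 + 26 = 45 days (rest of February, March).
45 ÷ 7 = 6 full weeks with remainder 3, so 6 more Thursdays after the first → 7.

7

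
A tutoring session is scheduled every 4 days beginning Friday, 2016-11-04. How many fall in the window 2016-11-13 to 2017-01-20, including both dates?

17

Occurrences land 4·i days after 2016-11-04 for i = 0, 1, 2, …
2016-11-13 is 9 days after the start; 9 ÷ 4 = 2 remainder 1; since the remainder is 1, round up to i = 3. First occurrence in the window: #4 on 2016-11-16 (3×4 = 12 days in).
2017-01-20 is 77 days after the start; 77 ÷ 4 = 19 remainder 1. Last occurrence in the window: #20 on 2017-01-19.
Occurrences #4 through #20: 17 in total.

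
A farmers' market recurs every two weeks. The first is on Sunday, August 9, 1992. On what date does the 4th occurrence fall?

September 20, 1992

The 4th occurrence is 3 intervals after the first: 3 × 14 = 42 days after August 9, 1992.
August has 31 days — 22 days to the end of August leaves 20.
20 days into September → September 20, 1992.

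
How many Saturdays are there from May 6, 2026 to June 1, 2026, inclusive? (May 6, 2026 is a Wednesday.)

4

May 6, 2026 is a Wednesday; the first Saturday on or after it is May 9, 2026 (3 days later).
From May 9, 2026 to June 1, 2026: 22 + 1 = 23 days (rest of May, June).
23 ÷ 7 = 3 full weeks with remainder 2, so 3 more Saturdays after the first → 4.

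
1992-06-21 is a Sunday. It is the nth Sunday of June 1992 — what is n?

Day 21 falls in week ⌈21/7⌉ of the month.
Days 1–7 hold the 1st Sunday, 8–14 the 2nd, 15–21 the 3rd, 22–28 the 4th, 29–31 the 5th.
21 is in the range for the 3rd.

3rd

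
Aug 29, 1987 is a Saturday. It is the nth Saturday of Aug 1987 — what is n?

Day 29 falls in week ⌈29/7⌉ of the month.
Days 1–7 hold the 1st Saturday, 8–14 the 2nd, 15–21 the 3rd, 22–28 the 4th, 29–31 the 5th.
29 is in the range for the 5th.

5th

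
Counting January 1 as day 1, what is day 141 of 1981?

1981-05-21

January has 31 days (141 − 31 = 110 remain).
February has 28 days (110 − 28 = 82 remain).
March has 31 days (82 − 31 = 51 remain).
April has 30 days (51 − 30 = 21 remain).
21 into May → May 21.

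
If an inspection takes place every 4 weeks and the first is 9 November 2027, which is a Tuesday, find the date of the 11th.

The 11th occurrence is 10 intervals after the first: 10 × 28 = 280 days after 9 November 2027.
November has 30 days — 21 days to the end of November leaves 259.
December has 31 days (228 left).
January has 31 days (197 left).
February has 29 days (168 left).
March has 31 days (137 left).
April has 30 days (107 left).
May has 31 days (76 left).
June has 30 days (46 left).
July has 31 days (15 left).
15 days into August → 15 August 2028.

15 August 2028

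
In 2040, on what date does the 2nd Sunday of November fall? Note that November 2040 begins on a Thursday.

2040-11-11

November 2040 begins on a Thursday, so the first Sunday is November 4 (3 days later).
The 2nd Sunday is 1 weeks later: 4 + 7 = 11.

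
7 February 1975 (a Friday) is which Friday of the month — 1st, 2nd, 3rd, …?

Day 7 falls in week ⌈7/7⌉ of the month.
Days 1–7 hold the 1st Friday, 8–14 the 2nd, 15–21 the 3rd, 22–28 the 4th, 29–31 the 5th.
7 is in the range for the 1st.

1st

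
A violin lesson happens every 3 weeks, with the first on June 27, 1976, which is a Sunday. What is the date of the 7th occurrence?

October 31, 1976

The 7th occurrence is 6 intervals after the first: 6 × 21 = 126 days after June 27, 1976.
June has 30 days — 3 days to the end of June leaves 123.
July has 31 days (92 left).
August has 31 days (61 left).
September has 30 days (31 left).
31 days into October → October 31, 1976.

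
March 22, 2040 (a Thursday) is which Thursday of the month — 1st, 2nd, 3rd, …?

Day 22 falls in week ⌈22/7⌉ of the month.
Days 1–7 hold the 1st Thursday, 8–14 the 2nd, 15–21 the 3rd, 22–28 the 4th, 29–31 the 5th.
22 is in the range for the 4th.

4th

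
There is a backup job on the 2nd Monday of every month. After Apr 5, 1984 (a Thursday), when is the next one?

Apr 9, 1984

Apr 1984 starts on a Sunday; its first Monday is the 2nd, so the 2nd Monday is the 9th — Apr 9, 1984.
Apr 9, 1984 is after Apr 5, 1984, so that is the next one.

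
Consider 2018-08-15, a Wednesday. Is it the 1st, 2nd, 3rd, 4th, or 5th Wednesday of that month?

Day 15 falls in week ⌈15/7⌉ of the month.
Days 1–7 hold the 1st Wednesday, 8–14 the 2nd, 15–21 the 3rd, 22–28 the 4th, 29–31 the 5th.
15 is in the range for the 3rd.

3rd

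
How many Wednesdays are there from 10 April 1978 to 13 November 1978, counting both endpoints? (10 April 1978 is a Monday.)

10 April 1978 is a Monday; the first Wednesday on or after it is 12 April 1978 (2 days later).
From 12 April 1978 to 13 November 1978: 18 + 31 + 30 + 31 + 31 + 30 + 31 + 13 = 215 days (rest of April, May, June, July, August, September, October, November).
215 ÷ 7 = 30 full weeks with remainder 5, so 30 more Wednesdays after the first → 31.

31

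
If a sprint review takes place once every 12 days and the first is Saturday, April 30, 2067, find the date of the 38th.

The 38th occurrence is 37 intervals after the first: 37 × 12 = 444 days after April 30, 2067.
April has 30 days — 0 days to the end of April leaves 444.
From end of April to end of 2067 is 245 days (199 left).
January has 31 days (168 left).
February has 29 days (139 left).
March has 31 days (108 left).
April has 30 days (78 left).
May has 31 days (47 left).
June has 30 days (17 left).
17 days into July → July 17, 2068.

July 17, 2068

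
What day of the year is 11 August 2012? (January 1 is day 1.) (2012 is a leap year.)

Days in months before August: 31 + 29 + 31 + 30 + 31 + 30 + 31 = 213.
Plus 11 days into August → day 224.

224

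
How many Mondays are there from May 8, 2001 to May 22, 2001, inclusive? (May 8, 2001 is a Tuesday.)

May 8, 2001 is a Tuesday; the first Monday on or after it is May 14, 2001 (6 days later).
From May 14, 2001 to May 22, 2001 is 22 − 14 = 8 days.
8 ÷ 7 = 1 full weeks with remainder 1, so 1 more Mondays after the first → 2.

2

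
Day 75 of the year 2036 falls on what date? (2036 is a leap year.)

January has 31 days (75 − 31 = 44 remain).
February has 29 days (44 − 29 = 15 remain).
15 into March → March 15.

15 March 2036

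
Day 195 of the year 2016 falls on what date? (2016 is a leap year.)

Jul 13, 2016

Jan has 31 days (195 − 31 = 164 remain).
Feb has 29 days (164 − 29 = 135 remain).
Mar has 31 days (135 − 31 = 104 remain).
Apr has 30 days (104 − 30 = 74 remain).
May has 31 days (74 − 31 = 43 remain).
Jun has 30 days (43 − 30 = 13 remain).
13 into Jul → Jul 13.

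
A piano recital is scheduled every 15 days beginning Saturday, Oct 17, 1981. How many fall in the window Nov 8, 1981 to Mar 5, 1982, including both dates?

Occurrences land 15·i days after Oct 17, 1981 for i = 0, 1, 2, …
Nov 8, 1981 is 22 days after the start; 22 ÷ 15 = 1 remainder 7; since the remainder is 7, round up to i = 2. First occurrence in the window: #3 on Nov 16, 1981 (2×15 = 30 days in).
Mar 5, 1982 is 139 days after the start; 139 ÷ 15 = 9 remainder 4. Last occurrence in the window: #10 on Mar 1, 1982.
Occurrences #3 through #10: 8 in total.

8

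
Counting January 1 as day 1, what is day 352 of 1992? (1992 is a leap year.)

December 17, 1992

January has 31 days (352 − 31 = 321 remain).
February has 29 days (321 − 29 = 292 remain).
March has 31 days (292 − 31 = 261 remain).
April has 30 days (261 − 30 = 231 remain).
May has 31 days (231 − 31 = 200 remain).
June has 30 days (200 − 30 = 170 remain).
July has 31 days (170 − 31 = 139 remain).
August has 31 days (139 − 31 = 108 remain).
September has 30 days (108 − 30 = 78 remain).
October has 31 days (78 − 31 = 47 remain).
November has 30 days (47 − 30 = 17 remain).
17 into December → December 17.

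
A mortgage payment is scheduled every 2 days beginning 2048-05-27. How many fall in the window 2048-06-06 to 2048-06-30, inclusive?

Occurrences land 2·i days after 2048-05-27 for i = 0, 1, 2, …
2048-06-06 is 10 days after the start; 10 ÷ 2 = 5 remainder 0. First occurrence in the window: #6 on 2048-06-06 (5×2 = 10 days in).
2048-06-30 is 34 days after the start; 34 ÷ 2 = 17 remainder 0. Last occurrence in the window: #18 on 2048-06-30.
Occurrences #6 through #18: 13 in total.

13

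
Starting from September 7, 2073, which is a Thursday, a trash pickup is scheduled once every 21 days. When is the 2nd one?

The 2nd occurrence is 1 interval after the first: 1 × 21 = 21 days after September 7, 2073.
21 days later is September 28, 2073.

September 28, 2073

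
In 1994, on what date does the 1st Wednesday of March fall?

The first Wednesday of March 1994 is March 2.

March 2, 1994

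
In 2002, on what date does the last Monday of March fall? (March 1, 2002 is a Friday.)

March 25, 2002

March 2002 begins on a Friday, so the first Monday is March 4 (3 days later).
March 2002 has 31 days. Adding weeks: 4, 11, 18, 25 — the last one ≤ 31 is the 25th.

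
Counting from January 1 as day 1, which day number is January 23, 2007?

Plus 23 days into January → day 23.

23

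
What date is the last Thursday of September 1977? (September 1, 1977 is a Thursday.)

29 September 1977

September 1977 begins on a Thursday, so the first Thursday is September 1.
September 1977 has 30 days. Adding weeks: 1, 8, 15, 22, 29 — the last one ≤ 30 is the 29th.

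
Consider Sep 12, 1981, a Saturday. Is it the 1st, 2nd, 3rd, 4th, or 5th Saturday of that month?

Day 12 falls in week ⌈12/7⌉ of the month.
Days 1–7 hold the 1st Saturday, 8–14 the 2nd, 15–21 the 3rd, 22–28 the 4th, 29–31 the 5th.
12 is in the range for the 2nd.

2nd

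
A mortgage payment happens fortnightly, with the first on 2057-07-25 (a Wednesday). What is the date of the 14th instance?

The 14th occurrence is 13 intervals after the first: 13 × 14 = 182 days after 2057-07-25.
July has 31 days — 6 days to the end of July leaves 176.
August has 31 days (145 left).
September has 30 days (115 left).
October has 31 days (84 left).
November has 30 days (54 left).
December has 31 days (23 left).
23 days into January → 2058-01-23.

2058-01-23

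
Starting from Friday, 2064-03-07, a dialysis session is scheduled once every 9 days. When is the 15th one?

2064-07-11

The 15th occurrence is 14 intervals after the first: 14 × 9 = 126 days after 2064-03-07.
March has 31 days — 24 days to the end of March leaves 102.
April has 30 days (72 left).
May has 31 days (41 left).
June has 30 days (11 left).
11 days into July → 2064-07-11.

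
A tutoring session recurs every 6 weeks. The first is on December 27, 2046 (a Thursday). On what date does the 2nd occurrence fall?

The 2nd occurrence is 1 interval after the first: 1 × 42 = 42 days after December 27, 2046.
December has 31 days — 4 days to the end of December leaves 38.
January has 31 days (7 left).
7 days into February → February 7, 2047.

February 7, 2047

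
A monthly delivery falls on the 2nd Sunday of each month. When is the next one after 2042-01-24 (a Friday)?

January 2042 starts on a Wednesday; its first Sunday is the 5th, so the 2nd Sunday is the 12th — 2042-01-12.
That is not after 2042-01-24, so look at February 2042.
February 2042 starts on a Saturday; its first Sunday is the 2nd, so the 2nd Sunday is the 9th — 2042-02-09.

2042-02-09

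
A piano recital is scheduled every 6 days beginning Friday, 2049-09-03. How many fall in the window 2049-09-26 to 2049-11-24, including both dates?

10

Occurrences land 6·i days after 2049-09-03 for i = 0, 1, 2, …
2049-09-26 is 23 days after the start; 23 ÷ 6 = 3 remainder 5; since the remainder is 5, round up to i = 4. First occurrence in the window: #5 on 2049-09-27 (4×6 = 24 days in).
2049-11-24 is 82 days after the start; 82 ÷ 6 = 13 remainder 4. Last occurrence in the window: #14 on 2049-11-20.
Occurrences #5 through #14: 10 in total.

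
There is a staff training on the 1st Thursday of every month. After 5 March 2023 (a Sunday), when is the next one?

6 April 2023

March 2023 starts on a Wednesday, so its 1st Thursday is 2 March 2023 (1 day in).
That is not after 5 March 2023, so look at April 2023.
April 2023 starts on a Saturday, so its 1st Thursday is 6 April 2023 (5 days in).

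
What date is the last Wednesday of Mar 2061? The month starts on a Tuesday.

Mar 30, 2061

Mar 2061 begins on a Tuesday, so the first Wednesday is Mar 2 (1 day later).
Mar 2061 has 31 days. Adding weeks: 2, 9, 16, 23, 30 — the last one ≤ 31 is the 30th.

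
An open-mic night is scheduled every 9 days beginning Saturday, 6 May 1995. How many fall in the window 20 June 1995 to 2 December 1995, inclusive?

Occurrences land 9·i days after 6 May 1995 for i = 0, 1, 2, …
20 June 1995 is 45 days after the start; 45 ÷ 9 = 5 remainder 0. First occurrence in the window: #6 on 20 June 1995 (5×9 = 45 days in).
2 December 1995 is 210 days after the start; 210 ÷ 9 = 23 remainder 3. Last occurrence in the window: #24 on 29 November 1995.
Occurrences #6 through #24: 19 in total.

19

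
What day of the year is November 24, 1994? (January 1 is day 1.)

328

Days in months before November: 31 + 28 + 31 + 30 + 31 + 30 + 31 + 31 + 30 + 31 = 304.
Plus 24 days into November → day 328.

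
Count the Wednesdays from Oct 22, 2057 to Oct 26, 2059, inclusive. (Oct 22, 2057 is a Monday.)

105

Oct 22, 2057 is a Monday; the first Wednesday on or after it is Oct 24, 2057 (2 days later).
From Oct 24, 2057 to Oct 26, 2059: 68 + 365 + 299 = 732 days (rest of 2057, 2058, to Oct 26, 2059 in 2059).
732 ÷ 7 = 104 full weeks with remainder 4, so 104 more Wednesdays after the first → 105.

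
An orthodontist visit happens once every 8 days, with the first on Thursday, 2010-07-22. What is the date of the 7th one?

2010-09-08

The 7th occurrence is 6 intervals after the first: 6 × 8 = 48 days after 2010-07-22.
July has 31 days — 9 days to the end of July leaves 39.
August has 31 days (8 left).
8 days into September → 2010-09-08.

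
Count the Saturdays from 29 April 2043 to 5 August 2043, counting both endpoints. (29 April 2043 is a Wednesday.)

29 April 2043 is a Wednesday; the first Saturday on or after it is 2 May 2043 (3 days later).
From 2 May 2043 to 5 August 2043: 29 + 30 + 31 + 5 = 95 days (rest of May, June, July, August).
95 ÷ 7 = 13 full weeks with remainder 4, so 13 more Saturdays after the first → 14.

14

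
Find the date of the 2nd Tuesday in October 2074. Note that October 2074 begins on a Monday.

2074-10-09

October 2074 begins on a Monday, so the first Tuesday is October 2 (1 day later).
The 2nd Tuesday is 1 weeks later: 2 + 7 = 9.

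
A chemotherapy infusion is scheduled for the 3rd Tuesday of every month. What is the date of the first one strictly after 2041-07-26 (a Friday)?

2041-08-20

July 2041 starts on a Monday; its first Tuesday is the 2nd, so the 3rd Tuesday is the 16th — 2041-07-16.
That is not after 2041-07-26, so look at August 2041.
August 2041 starts on a Thursday; its first Tuesday is the 6th, so the 3rd Tuesday is the 20th — 2041-08-20.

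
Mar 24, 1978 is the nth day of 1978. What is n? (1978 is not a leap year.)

83

Days in months before Mar: 31 + 28 = 59.
Plus 24 days into Mar → day 83.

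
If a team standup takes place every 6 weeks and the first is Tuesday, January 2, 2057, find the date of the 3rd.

March 27, 2057

The 3rd occurrence is 2 intervals after the first: 2 × 42 = 84 days after January 2, 2057.
January has 31 days — 29 days to the end of January leaves 55.
February has 28 days (27 left).
27 days into March → March 27, 2057.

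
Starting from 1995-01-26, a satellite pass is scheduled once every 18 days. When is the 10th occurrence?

The 10th occurrence is 9 intervals after the first: 9 × 18 = 162 days after 1995-01-26.
January has 31 days — 5 days to the end of January leaves 157.
February has 28 days (129 left).
March has 31 days (98 left).
April has 30 days (68 left).
May has 31 days (37 left).
June has 30 days (7 left).
7 days into July → 1995-07-07.

1995-07-07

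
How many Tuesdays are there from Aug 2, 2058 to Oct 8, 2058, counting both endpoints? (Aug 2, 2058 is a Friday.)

10

Aug 2, 2058 is a Friday; the first Tuesday on or after it is Aug 6, 2058 (4 days later).
From Aug 6, 2058 to Oct 8, 2058: 25 + 30 + 8 = 63 days (rest of Aug, Sep, Oct).
63 ÷ 7 = 9 full weeks with remainder 0, so 9 more Tuesdays after the first → 10.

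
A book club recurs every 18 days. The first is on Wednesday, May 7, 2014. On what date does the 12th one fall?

Nov 21, 2014

The 12th occurrence is 11 intervals after the first: 11 × 18 = 198 days after May 7, 2014.
May has 31 days — 24 days to the end of May leaves 174.
Jun has 30 days (144 left).
Jul has 31 days (113 left).
Aug has 31 days (82 left).
Sep has 30 days (52 left).
Oct has 31 days (21 left).
21 days into Nov → Nov 21, 2014.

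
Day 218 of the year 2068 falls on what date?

January has 31 days (218 − 31 = 187 remain).
February has 29 days (187 − 29 = 158 remain).
March has 31 days (158 − 31 = 127 remain).
April has 30 days (127 − 30 = 97 remain).
May has 31 days (97 − 31 = 66 remain).
June has 30 days (66 − 30 = 36 remain).
July has 31 days (36 − 31 = 5 remain).
5 into August → August 5.

August 5, 2068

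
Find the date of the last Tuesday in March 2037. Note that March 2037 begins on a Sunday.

March 2037 begins on a Sunday, so the first Tuesday is March 3 (2 days later).
March 2037 has 31 days. Adding weeks: 3, 10, 17, 24, 31 — the last one ≤ 31 is the 31st.

31 March 2037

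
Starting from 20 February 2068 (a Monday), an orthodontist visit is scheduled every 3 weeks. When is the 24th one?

The 24th occurrence is 23 intervals after the first: 23 × 21 = 483 days after 20 February 2068.
February has 29 days — 9 days to the end of February leaves 474.
From end of February to end of 2068 is 306 days (168 left).
January has 31 days (137 left).
February has 28 days (109 left).
March has 31 days (78 left).
April has 30 days (48 left).
May has 31 days (17 left).
17 days into June → 17 June 2069.

17 June 2069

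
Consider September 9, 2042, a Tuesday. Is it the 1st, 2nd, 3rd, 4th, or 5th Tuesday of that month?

2nd

Day 9 falls in week ⌈9/7⌉ of the month.
Days 1–7 hold the 1st Tuesday, 8–14 the 2nd, 15–21 the 3rd, 22–28 the 4th, 29–31 the 5th.
9 is in the range for the 2nd.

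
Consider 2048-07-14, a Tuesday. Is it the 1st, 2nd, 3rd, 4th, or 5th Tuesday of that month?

Day 14 falls in week ⌈14/7⌉ of the month.
Days 1–7 hold the 1st Tuesday, 8–14 the 2nd, 15–21 the 3rd, 22–28 the 4th, 29–31 the 5th.
14 is in the range for the 2nd.

2nd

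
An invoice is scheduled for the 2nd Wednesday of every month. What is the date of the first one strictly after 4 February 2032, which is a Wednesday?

February 2032 starts on a Sunday; its first Wednesday is the 4th, so the 2nd Wednesday is the 11th — 11 February 2032.
11 February 2032 is after 4 February 2032, so that is the next one.

11 February 2032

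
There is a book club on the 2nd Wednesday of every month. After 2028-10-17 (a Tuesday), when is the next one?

October 2028 starts on a Sunday; its first Wednesday is the 4th, so the 2nd Wednesday is the 11th — 2028-10-11.
That is not after 2028-10-17, so look at November 2028.
November 2028 starts on a Wednesday; its first Wednesday is the 1st, so the 2nd Wednesday is the 8th — 2028-11-08.

2028-11-08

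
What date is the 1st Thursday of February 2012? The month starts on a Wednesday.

2 February 2012

February 2012 begins on a Wednesday, so the first Thursday is February 2 (1 day later).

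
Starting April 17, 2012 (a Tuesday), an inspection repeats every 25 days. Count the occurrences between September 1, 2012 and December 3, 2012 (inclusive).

Occurrences land 25·i days after April 17, 2012 for i = 0, 1, 2, …
September 1, 2012 is 137 days after the start; 137 ÷ 25 = 5 remainder 12; since the remainder is 12, round up to i = 6. First occurrence in the window: #7 on September 14, 2012 (6×25 = 150 days in).
December 3, 2012 is 230 days after the start; 230 ÷ 25 = 9 remainder 5. Last occurrence in the window: #10 on November 28, 2012.
Occurrences #7 through #10: 4 in total.

4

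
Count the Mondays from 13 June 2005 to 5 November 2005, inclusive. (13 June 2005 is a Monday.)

13 June 2005 is a Monday; the first Monday on or after it is 13 June 2005.
From 13 June 2005 to 5 November 2005: 17 + 31 + 31 + 30 + 31 + 5 = 145 days (rest of June, July, August, September, October, November).
145 ÷ 7 = 20 full weeks with remainder 5, so 20 more Mondays after the first → 21.

21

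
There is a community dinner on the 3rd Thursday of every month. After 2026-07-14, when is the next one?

2026-07-16

July 2026 starts on a Wednesday; its first Thursday is the 2nd, so the 3rd Thursday is the 16th — 2026-07-16.
2026-07-16 is after 2026-07-14, so that is the next one.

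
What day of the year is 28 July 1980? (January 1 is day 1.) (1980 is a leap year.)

210

Days in months before July: 31 + 29 + 31 + 30 + 31 + 30 = 182.
Plus 28 days into July → day 210.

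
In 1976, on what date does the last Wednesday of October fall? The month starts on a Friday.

1976-10-27

October 1976 begins on a Friday, so the first Wednesday is October 6 (5 days later).
October 1976 has 31 days. Adding weeks: 6, 13, 20, 27 — the last one ≤ 31 is the 27th.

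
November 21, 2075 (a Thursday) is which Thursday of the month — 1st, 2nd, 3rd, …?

3rd

Day 21 falls in week ⌈21/7⌉ of the month.
Days 1–7 hold the 1st Thursday, 8–14 the 2nd, 15–21 the 3rd, 22–28 the 4th, 29–31 the 5th.
21 is in the range for the 3rd.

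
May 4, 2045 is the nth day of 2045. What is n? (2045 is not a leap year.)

Days in months before May: 31 + 28 + 31 + 30 = 120.
Plus 4 days into May → day 124.

124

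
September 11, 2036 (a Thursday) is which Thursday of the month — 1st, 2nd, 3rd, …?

Day 11 falls in week ⌈11/7⌉ of the month.
Days 1–7 hold the 1st Thursday, 8–14 the 2nd, 15–21 the 3rd, 22–28 the 4th, 29–31 the 5th.
11 is in the range for the 2nd.

2nd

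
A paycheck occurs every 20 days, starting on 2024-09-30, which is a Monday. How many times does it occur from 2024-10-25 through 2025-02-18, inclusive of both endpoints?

Occurrences land 20·i days after 2024-09-30 for i = 0, 1, 2, …
2024-10-25 is 25 days after the start; 25 ÷ 20 = 1 remainder 5; since the remainder is 5, round up to i = 2. First occurrence in the window: #3 on 2024-11-09 (2×20 = 40 days in).
2025-02-18 is 141 days after the start; 141 ÷ 20 = 7 remainder 1. Last occurrence in the window: #8 on 2025-02-17.
Occurrences #3 through #8: 6 in total.

6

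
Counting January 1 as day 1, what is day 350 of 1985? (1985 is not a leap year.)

December 16, 1985

January has 31 days (350 − 31 = 319 remain).
February has 28 days (319 − 28 = 291 remain).
March has 31 days (291 − 31 = 260 remain).
April has 30 days (260 − 30 = 230 remain).
May has 31 days (230 − 31 = 199 remain).
June has 30 days (199 − 30 = 169 remain).
July has 31 days (169 − 31 = 138 remain).
August has 31 days (138 − 31 = 107 remain).
September has 30 days (107 − 30 = 77 remain).
October has 31 days (77 − 31 = 46 remain).
November has 30 days (46 − 30 = 16 remain).
16 into December → December 16.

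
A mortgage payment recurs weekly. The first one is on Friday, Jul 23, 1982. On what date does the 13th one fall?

Oct 15, 1982

The 13th occurrence is 12 intervals after the first: 12 × 7 = 84 days after Jul 23, 1982.
Jul has 31 days — 8 days to the end of Jul leaves 76.
Aug has 31 days (45 left).
Sep has 30 days (15 left).
15 days into Oct → Oct 15, 1982.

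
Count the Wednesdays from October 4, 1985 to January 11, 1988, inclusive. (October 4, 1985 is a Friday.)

118

October 4, 1985 is a Friday; the first Wednesday on or after it is October 9, 1985 (5 days later).
From October 9, 1985 to January 11, 1988: 83 + 365 + 365 + 11 = 824 days (rest of 1985, 1986, 1987, to January 11, 1988 in 1988).
824 ÷ 7 = 117 full weeks with remainder 5, so 117 more Wednesdays after the first → 118.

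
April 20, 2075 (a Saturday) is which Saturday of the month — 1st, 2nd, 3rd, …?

Day 20 falls in week ⌈20/7⌉ of the month.
Days 1–7 hold the 1st Saturday, 8–14 the 2nd, 15–21 the 3rd, 22–28 the 4th, 29–31 the 5th.
20 is in the range for the 3rd.

3rd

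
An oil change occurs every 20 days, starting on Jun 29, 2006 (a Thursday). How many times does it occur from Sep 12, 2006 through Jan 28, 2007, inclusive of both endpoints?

Occurrences land 20·i days after Jun 29, 2006 for i = 0, 1, 2, …
Sep 12, 2006 is 75 days after the start; 75 ÷ 20 = 3 remainder 15; since the remainder is 15, round up to i = 4. First occurrence in the window: #5 on Sep 17, 2006 (4×20 = 80 days in).
Jan 28, 2007 is 213 days after the start; 213 ÷ 20 = 10 remainder 13. Last occurrence in the window: #11 on Jan 15, 2007.
Occurrences #5 through #11: 7 in total.

7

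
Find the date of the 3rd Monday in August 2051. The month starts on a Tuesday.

August 2051 begins on a Tuesday, so the first Monday is August 7 (6 days later).
The 3rd Monday is 2 weeks later: 7 + 14 = 21.

21 August 2051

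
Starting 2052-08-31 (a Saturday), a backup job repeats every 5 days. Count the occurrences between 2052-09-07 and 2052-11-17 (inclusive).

Occurrences land 5·i days after 2052-08-31 for i = 0, 1, 2, …
2052-09-07 is 7 days after the start; 7 ÷ 5 = 1 remainder 2; since the remainder is 2, round up to i = 2. First occurrence in the window: #3 on 2052-09-10 (2×5 = 10 days in).
2052-11-17 is 78 days after the start; 78 ÷ 5 = 15 remainder 3. Last occurrence in the window: #16 on 2052-11-14.
Occurrences #3 through #16: 14 in total.

14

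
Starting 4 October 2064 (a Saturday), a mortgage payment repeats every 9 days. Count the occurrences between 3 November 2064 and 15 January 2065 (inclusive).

8

Occurrences land 9·i days after 4 October 2064 for i = 0, 1, 2, …
3 November 2064 is 30 days after the start; 30 ÷ 9 = 3 remainder 3; since the remainder is 3, round up to i = 4. First occurrence in the window: #5 on 9 November 2064 (4×9 = 36 days in).
15 January 2065 is 103 days after the start; 103 ÷ 9 = 11 remainder 4. Last occurrence in the window: #12 on 11 January 2065.
Occurrences #5 through #12: 8 in total.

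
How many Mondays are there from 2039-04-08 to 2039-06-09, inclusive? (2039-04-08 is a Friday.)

2039-04-08 is a Friday; the first Monday on or after it is 2039-04-11 (3 days later).
From 2039-04-11 to 2039-06-09: 19 + 31 + 9 = 59 days (rest of April, May, June).
59 ÷ 7 = 8 full weeks with remainder 3, so 8 more Mondays after the first → 9.

9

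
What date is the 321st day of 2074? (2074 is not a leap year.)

January has 31 days (321 − 31 = 290 remain).
February has 28 days (290 − 28 = 262 remain).
March has 31 days (262 − 31 = 231 remain).
April has 30 days (231 − 30 = 201 remain).
May has 31 days (201 − 31 = 170 remain).
June has 30 days (170 − 30 = 140 remain).
July has 31 days (140 − 31 = 109 remain).
August has 31 days (109 − 31 = 78 remain).
September has 30 days (78 − 30 = 48 remain).
October has 31 days (48 − 31 = 17 remain).
17 into November → November 17.

2074-11-17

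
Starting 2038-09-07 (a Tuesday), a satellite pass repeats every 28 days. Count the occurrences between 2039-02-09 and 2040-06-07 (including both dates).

Occurrences land 28·i days after 2038-09-07 for i = 0, 1, 2, …
2039-02-09 is 155 days after the start; 155 ÷ 28 = 5 remainder 15; since the remainder is 15, round up to i = 6. First occurrence in the window: #7 on 2039-02-22 (6×28 = 168 days in).
2040-06-07 is 639 days after the start; 639 ÷ 28 = 22 remainder 23. Last occurrence in the window: #23 on 2040-05-15.
Occurrences #7 through #23: 17 in total.

17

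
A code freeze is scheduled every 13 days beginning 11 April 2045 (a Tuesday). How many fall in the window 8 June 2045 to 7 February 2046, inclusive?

19

Occurrences land 13·i days after 11 April 2045 for i = 0, 1, 2, …
8 June 2045 is 58 days after the start; 58 ÷ 13 = 4 remainder 6; since the remainder is 6, round up to i = 5. First occurrence in the window: #6 on 15 June 2045 (5×13 = 65 days in).
7 February 2046 is 302 days after the start; 302 ÷ 13 = 23 remainder 3. Last occurrence in the window: #24 on 4 February 2046.
Occurrences #6 through #24: 19 in total.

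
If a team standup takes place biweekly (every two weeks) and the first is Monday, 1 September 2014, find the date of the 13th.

The 13th occurrence is 12 intervals after the first: 12 × 14 = 168 days after 1 September 2014.
September has 30 days — 29 days to the end of September leaves 139.
October has 31 days (108 left).
November has 30 days (78 left).
December has 31 days (47 left).
January has 31 days (16 left).
16 days into February → 16 February 2015.

16 February 2015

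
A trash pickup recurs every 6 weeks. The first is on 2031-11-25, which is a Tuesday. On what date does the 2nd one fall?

2032-01-06

The 2nd occurrence is 1 interval after the first: 1 × 42 = 42 days after 2031-11-25.
November has 30 days — 5 days to the end of November leaves 37.
December has 31 days (6 left).
6 days into January → 2032-01-06.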